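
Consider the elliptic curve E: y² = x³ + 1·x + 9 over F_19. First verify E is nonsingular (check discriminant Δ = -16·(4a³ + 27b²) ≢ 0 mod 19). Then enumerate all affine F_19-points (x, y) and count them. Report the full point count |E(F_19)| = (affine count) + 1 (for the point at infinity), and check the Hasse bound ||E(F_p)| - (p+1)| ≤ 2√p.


Affine points = {(0, 3), (0, 16), (1, 7), (1, 12), (2, 0), (3, 1), (3, 18), (4, 1), (4, 18), (5, 5), (5, 14), (7, 6), (7, 13), (8, 4), (8, 15), (9, 5), (9, 14), (12, 1), (12, 18), (15, 6), (15, 13), (16, 6), (16, 13), (18, 8), (18, 11)}; affine count = 25; |E(F_19)| = 26.

Discriminant check: Δ ∝ 4a³ + 27b² = 4·1³ + 27·9² = 4·1 + 27·81 ≡ 6 (mod 19). Nonzero ⇒ E is nonsingular.
For each x ∈ F_19, compute rhs = x³ + 1·x + 9 mod 19, then count y ∈ F_19 with y² ≡ rhs.
  x = 0: rhs = 9, matching y values: 3, 16 (2 points).
  x = 1: rhs = 11, matching y values: 7, 12 (2 points).
  x = 2: rhs = 0, matching y values: 0 (1 points).
  x = 3: rhs = 1, matching y values: 1, 18 (2 points).
  x = 4: rhs = 1, matching y values: 1, 18 (2 points).
  x = 5: rhs = 6, matching y values: 5, 14 (2 points).
  x = 6: rhs = 3, matching y values: none (0 points).
  x = 7: rhs = 17, matching y values: 6, 13 (2 points).
  x = 8: rhs = 16, matching y values: 4, 15 (2 points).
  x = 9: rhs = 6, matching y values: 5, 14 (2 points).
  x = 10: rhs = 12, matching y values: none (0 points).
  x = 11: rhs = 2, matching y values: none (0 points).
  x = 12: rhs = 1, matching y values: 1, 18 (2 points).
  x = 13: rhs = 15, matching y values: none (0 points).
  x = 14: rhs = 12, matching y values: none (0 points).
  x = 15: rhs = 17, matching y values: 6, 13 (2 points).
  x = 16: rhs = 17, matching y values: 6, 13 (2 points).
  x = 17: rhs = 18, matching y values: none (0 points).
  x = 18: rhs = 7, matching y values: 8, 11 (2 points).
Total affine count: 25.
Full point count |E(F_19)| = 25 + 1 = 26.
Hasse bound: |26 − (19+1)| = |6| = 6 ≤ 2√19 ≈ 8.7178 ✓.


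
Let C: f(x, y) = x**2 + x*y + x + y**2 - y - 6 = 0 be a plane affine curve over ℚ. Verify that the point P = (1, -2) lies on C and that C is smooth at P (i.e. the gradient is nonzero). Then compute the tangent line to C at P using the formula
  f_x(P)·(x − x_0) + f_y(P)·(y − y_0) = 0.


Tangent line at P: x - 4*y - 9 = 0.

Step 1: f(1, -2) = 0, so P lies on C.
Step 2: partial derivatives
  f_x(x, y) = 2*x + y + 1, f_y(x, y) = x + 2*y - 1.
  f_x(P) = 1, f_y(P) = -4 (gradient nonzero, so P is smooth).
Step 3: tangent line at P: 1·(x − 1) + -4·(y − -2) = 0.
Expanding: x - 4*y - 9 = 0.


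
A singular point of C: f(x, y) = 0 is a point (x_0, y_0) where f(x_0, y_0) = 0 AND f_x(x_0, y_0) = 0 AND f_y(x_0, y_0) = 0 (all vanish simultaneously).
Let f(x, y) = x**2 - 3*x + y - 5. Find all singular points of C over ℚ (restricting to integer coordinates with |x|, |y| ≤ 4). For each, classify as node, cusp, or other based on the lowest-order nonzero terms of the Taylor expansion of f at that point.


No singular points in the scanned grid; C is smooth there.

Compute partial derivatives:
  f_x = 2*x - 3.
  f_y = 1.
f_y = 1 is a nonzero constant, so f_y never vanishes: no point (x, y) can satisfy f = f_x = f_y = 0. In particular no (x, y) ∈ {−4, ..., 4}² is singular; the curve is smooth.


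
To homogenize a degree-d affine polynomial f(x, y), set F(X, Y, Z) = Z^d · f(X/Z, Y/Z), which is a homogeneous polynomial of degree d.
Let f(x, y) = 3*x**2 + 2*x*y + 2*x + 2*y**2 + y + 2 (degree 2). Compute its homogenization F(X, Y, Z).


F(X, Y, Z) = 3*X**2 + 2*X*Y + 2*X*Z + 2*Y**2 + Y*Z + 2*Z**2

deg(f) = 2.
Substitute x = X/Z, y = Y/Z into f, then multiply by Z^2.
  monomial 3·x^2·y^0 ↦ 3·X^2·Y^0·Z^0.
  monomial 2·x^1·y^1 ↦ 2·X^1·Y^1·Z^0.
  monomial 2·x^1·y^0 ↦ 2·X^1·Y^0·Z^1.
  monomial 2·x^0·y^2 ↦ 2·X^0·Y^2·Z^0.
  monomial 1·x^0·y^1 ↦ 1·X^0·Y^1·Z^1.
  monomial 2·x^0·y^0 ↦ 2·X^0·Y^0·Z^2.
Collecting: F(X, Y, Z) = 3*X**2 + 2*X*Y + 2*X*Z + 2*Y**2 + Y*Z + 2*Z**2.


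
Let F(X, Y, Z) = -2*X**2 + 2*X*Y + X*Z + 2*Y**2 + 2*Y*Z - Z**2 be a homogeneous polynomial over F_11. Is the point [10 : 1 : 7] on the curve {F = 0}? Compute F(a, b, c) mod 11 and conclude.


F(10,1,7) ≡ 0 (mod 11); P is on the curve.

Evaluate F(10, 1, 7) term-by-term (mod 11).
  -2*X**2 ↦ -2·100·1·1 = -200
  2*X*Y ↦ 2·10·1·1 = 20
  X*Z ↦ 1·10·1·7 = 70
  2*Y**2 ↦ 2·1·1·1 = 2
  2*Y*Z ↦ 2·1·1·7 = 14
  -Z**2 ↦ -1·1·1·49 = -49
Sum: F(10, 1, 7) = (-200) + (20) + (70) + (2) + (14) + (-49) = -143.
Reducing mod 11: -143 ≡ 0 (mod 11).
Since F(a, b, c) ≡ 0 (mod 11), P lies on the curve.


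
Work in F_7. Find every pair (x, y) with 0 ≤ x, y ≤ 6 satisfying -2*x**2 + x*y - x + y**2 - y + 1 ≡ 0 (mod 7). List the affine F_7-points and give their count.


Affine F_7-points: {(0, 3), (0, 5), (1, 3), (1, 4), (2, 1), (2, 5), (3, 6), (4, 0), (4, 4), (5, 1), (5, 2), (6, 0), (6, 2)}; count = 13.

For each of the 49 pairs (x, y) ∈ F_7², evaluate f(x, y) mod 7. Record the zeros.
  x = 0: [0↦1, 1↦1, 2↦3, 3↦0, 4↦6, 5↦0, 6↦3]  zeros at y ∈ {3, 5}
  x = 1: [0↦5, 1↦6, 2↦2, 3↦0, 4↦0, 5↦2, 6↦6]  zeros at y ∈ {3, 4}
  x = 2: [0↦5, 1↦0, 2↦4, 3↦3, 4↦4, 5↦0, 6↦5]  zeros at y ∈ {1, 5}
  x = 3: [0↦1, 1↦4, 2↦2, 3↦2, 4↦4, 5↦1, 6↦0]  zeros at y ∈ {6}
  x = 4: [0↦0, 1↦4, 2↦3, 3↦4, 4↦0, 5↦5, 6↦5]  zeros at y ∈ {0, 4}
  x = 5: [0↦2, 1↦0, 2↦0, 3↦2, 4↦6, 5↦5, 6↦6]  zeros at y ∈ {1, 2}
  x = 6: [0↦0, 1↦6, 2↦0, 3↦3, 4↦1, 5↦1, 6↦3]  zeros at y ∈ {0, 2}
Collecting zeros: affine points = {(0, 3), (0, 5), (1, 3), (1, 4), (2, 1), (2, 5), (3, 6), (4, 0), (4, 4), (5, 1), (5, 2), (6, 0), (6, 2)}.
Total count |C(F_7)_aff| = 13.


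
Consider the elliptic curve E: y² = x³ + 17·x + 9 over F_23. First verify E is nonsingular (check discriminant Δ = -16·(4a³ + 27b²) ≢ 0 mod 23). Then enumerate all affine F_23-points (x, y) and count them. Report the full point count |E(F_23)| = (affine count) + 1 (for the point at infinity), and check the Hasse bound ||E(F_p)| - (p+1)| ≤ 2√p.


Affine points = {(0, 3), (0, 20), (1, 2), (1, 21), (3, 8), (3, 15), (4, 7), (4, 16), (5, 9), (5, 14), (8, 6), (8, 17), (10, 11), (10, 12), (11, 3), (11, 20), (12, 3), (12, 20), (13, 9), (13, 14), (14, 1), (14, 22), (17, 6), (17, 17), (18, 11), (18, 12), (20, 0), (21, 6), (21, 17)}; affine count = 29; |E(F_23)| = 30.

Discriminant check: Δ ∝ 4a³ + 27b² = 4·17³ + 27·9² = 4·4913 + 27·81 ≡ 12 (mod 23). Nonzero ⇒ E is nonsingular.
For each x ∈ F_23, compute rhs = x³ + 17·x + 9 mod 23, then count y ∈ F_23 with y² ≡ rhs.
  x = 0: rhs = 9, matching y values: 3, 20 (2 points).
  x = 1: rhs = 4, matching y values: 2, 21 (2 points).
  x = 2: rhs = 5, matching y values: none (0 points).
  x = 3: rhs = 18, matching y values: 8, 15 (2 points).
  x = 4: rhs = 3, matching y values: 7, 16 (2 points).
  x = 5: rhs = 12, matching y values: 9, 14 (2 points).
  x = 6: rhs = 5, matching y values: none (0 points).
  x = 7: rhs = 11, matching y values: none (0 points).
  x = 8: rhs = 13, matching y values: 6, 17 (2 points).
  x = 9: rhs = 17, matching y values: none (0 points).
  x = 10: rhs = 6, matching y values: 11, 12 (2 points).
  x = 11: rhs = 9, matching y values: 3, 20 (2 points).
  x = 12: rhs = 9, matching y values: 3, 20 (2 points).
  x = 13: rhs = 12, matching y values: 9, 14 (2 points).
  x = 14: rhs = 1, matching y values: 1, 22 (2 points).
  x = 15: rhs = 5, matching y values: none (0 points).
  x = 16: rhs = 7, matching y values: none (0 points).
  x = 17: rhs = 13, matching y values: 6, 17 (2 points).
  x = 18: rhs = 6, matching y values: 11, 12 (2 points).
  x = 19: rhs = 15, matching y values: none (0 points).
  x = 20: rhs = 0, matching y values: 0 (1 points).
  x = 21: rhs = 13, matching y values: 6, 17 (2 points).
  x = 22: rhs = 14, matching y values: none (0 points).
Total affine count: 29.
Full point count |E(F_23)| = 29 + 1 = 30.
Hasse bound: |30 − (23+1)| = |6| = 6 ≤ 2√23 ≈ 9.5917 ✓.


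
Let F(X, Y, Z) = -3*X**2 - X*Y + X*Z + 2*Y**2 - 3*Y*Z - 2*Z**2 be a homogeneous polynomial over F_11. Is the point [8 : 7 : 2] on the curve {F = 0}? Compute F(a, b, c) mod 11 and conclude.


F(8,7,2) ≡ 3 (mod 11); P is NOT on the curve.

Evaluate F(8, 7, 2) term-by-term (mod 11).
  -3*X**2 ↦ -3·64·1·1 = -192
  -X*Y ↦ -1·8·7·1 = -56
  X*Z ↦ 1·8·1·2 = 16
  2*Y**2 ↦ 2·1·49·1 = 98
  -3*Y*Z ↦ -3·1·7·2 = -42
  -2*Z**2 ↦ -2·1·1·4 = -8
Sum: F(8, 7, 2) = (-192) + (-56) + (16) + (98) + (-42) + (-8) = -184.
Reducing mod 11: -184 ≡ 3 (mod 11).
Since F(a, b, c) ≡ 3 ≠ 0 (mod 11), P does NOT lie on the curve.


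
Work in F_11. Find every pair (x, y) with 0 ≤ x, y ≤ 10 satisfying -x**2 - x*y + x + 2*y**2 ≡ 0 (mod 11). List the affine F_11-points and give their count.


Affine F_11-points: {(0, 0), (1, 0), (1, 6), (2, 4), (2, 8), (5, 2), (5, 6), (6, 4), (6, 10), (7, 10)}; count = 10.

For each of the 121 pairs (x, y) ∈ F_11², evaluate f(x, y) mod 11. Record the zeros.
  x = 0: [0↦0, 1↦2, 2↦8, 3↦7, 4↦10, 5↦6, 6↦6, 7↦10, 8↦7, 9↦8, 10↦2]  zeros at y ∈ {0}
  x = 1: [0↦0, 1↦1, 2↦6, 3↦4, 4↦6, 5↦1, 6↦0, 7↦3, 8↦10, 9↦10, 10↦3]  zeros at y ∈ {0, 6}
  x = 2: [0↦9, 1↦9, 2↦2, 3↦10, 4↦0, 5↦5, 6↦3, 7↦5, 8↦0, 9↦10, 10↦2]  zeros at y ∈ {4, 8}
  x = 3: [0↦5, 1↦4, 2↦7, 3↦3, 4↦3, 5↦7, 6↦4, 7↦5, 8↦10, 9↦8, 10↦10]  zeros at y ∈ ∅
  x = 4: [0↦10, 1↦8, 2↦10, 3↦5, 4↦4, 5↦7, 6↦3, 7↦3, 8↦7, 9↦4, 10↦5]  zeros at y ∈ ∅
  x = 5: [0↦2, 1↦10, 2↦0, 3↦5, 4↦3, 5↦5, 6↦0, 7↦10, 8↦2, 9↦9, 10↦9]  zeros at y ∈ {2, 6}
  x = 6: [0↦3, 1↦10, 2↦10, 3↦3, 4↦0, 5↦1, 6↦6, 7↦4, 8↦6, 9↦1, 10↦0]  zeros at y ∈ {4, 10}
  x = 7: [0↦2, 1↦8, 2↦7, 3↦10, 4↦6, 5↦6, 6↦10, 7↦7, 8↦8, 9↦2, 10↦0]  zeros at y ∈ {10}
  x = 8: [0↦10, 1↦4, 2↦2, 3↦4, 4↦10, 5↦9, 6↦1, 7↦8, 8↦8, 9↦1, 10↦9]  zeros at y ∈ ∅
  x = 9: [0↦5, 1↦9, 2↦6, 3↦7, 4↦1, 5↦10, 6↦1, 7↦7, 8↦6, 9↦9, 10↦5]  zeros at y ∈ ∅
  x = 10: [0↦9, 1↦1, 2↦8, 3↦8, 4↦1, 5↦9, 6↦10, 7↦4, 8↦2, 9↦4, 10↦10]  zeros at y ∈ ∅
Collecting zeros: affine points = {(0, 0), (1, 0), (1, 6), (2, 4), (2, 8), (5, 2), (5, 6), (6, 4), (6, 10), (7, 10)}.
Total count |C(F_11)_aff| = 10.


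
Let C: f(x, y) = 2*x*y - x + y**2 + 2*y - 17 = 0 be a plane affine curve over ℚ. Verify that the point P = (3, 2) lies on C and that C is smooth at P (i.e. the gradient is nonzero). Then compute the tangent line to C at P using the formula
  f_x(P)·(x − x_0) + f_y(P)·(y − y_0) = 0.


Tangent line at P: 3*x + 12*y - 33 = 0.

Step 1: f(3, 2) = 0, so P lies on C.
Step 2: partial derivatives
  f_x(x, y) = 2*y - 1, f_y(x, y) = 2*x + 2*y + 2.
  f_x(P) = 3, f_y(P) = 12 (gradient nonzero, so P is smooth).
Step 3: tangent line at P: 3·(x − 3) + 12·(y − 2) = 0.
Expanding: 3*x + 12*y - 33 = 0.


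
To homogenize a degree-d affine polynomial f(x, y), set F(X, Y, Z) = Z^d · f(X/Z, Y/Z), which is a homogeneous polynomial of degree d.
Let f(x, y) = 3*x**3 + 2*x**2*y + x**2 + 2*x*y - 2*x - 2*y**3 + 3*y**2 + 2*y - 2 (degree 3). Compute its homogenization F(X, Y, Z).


F(X, Y, Z) = 3*X**3 + 2*X**2*Y + X**2*Z + 2*X*Y*Z - 2*X*Z**2 - 2*Y**3 + 3*Y**2*Z + 2*Y*Z**2 - 2*Z**3

deg(f) = 3.
Substitute x = X/Z, y = Y/Z into f, then multiply by Z^3.
  monomial 3·x^3·y^0 ↦ 3·X^3·Y^0·Z^0.
  monomial 2·x^2·y^1 ↦ 2·X^2·Y^1·Z^0.
  monomial 1·x^2·y^0 ↦ 1·X^2·Y^0·Z^1.
  monomial 2·x^1·y^1 ↦ 2·X^1·Y^1·Z^1.
  monomial -2·x^1·y^0 ↦ -2·X^1·Y^0·Z^2.
  monomial -2·x^0·y^3 ↦ -2·X^0·Y^3·Z^0.
  monomial 3·x^0·y^2 ↦ 3·X^0·Y^2·Z^1.
  monomial 2·x^0·y^1 ↦ 2·X^0·Y^1·Z^2.
  monomial -2·x^0·y^0 ↦ -2·X^0·Y^0·Z^3.
Collecting: F(X, Y, Z) = 3*X**3 + 2*X**2*Y + X**2*Z + 2*X*Y*Z - 2*X*Z**2 - 2*Y**3 + 3*Y**2*Z + 2*Y*Z**2 - 2*Z**3.


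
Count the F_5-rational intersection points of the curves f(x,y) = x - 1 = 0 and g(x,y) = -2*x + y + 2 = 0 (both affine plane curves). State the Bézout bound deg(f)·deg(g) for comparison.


Common zeros: {(1, 0)}; count = 1; Bézout bound = 1.

deg(f) = 1, deg(g) = 1, so Bézout bound = 1.
Scan x ∈ F_5. For each x, list the y ∈ F_5 with f(x, y) ≡ 0 and those with g(x, y) ≡ 0 (mod 5); the common zeros in that column are the intersection.
  x = 0: f ≡ 0 at y ∈ ∅; g ≡ 0 at y ∈ {3}; common: ∅.
  x = 1: f ≡ 0 at y ∈ {0, 1, 2, 3, 4}; g ≡ 0 at y ∈ {0}; common: {0}.
  x = 2: f ≡ 0 at y ∈ ∅; g ≡ 0 at y ∈ {2}; common: ∅.
  x = 3: f ≡ 0 at y ∈ ∅; g ≡ 0 at y ∈ {4}; common: ∅.
  x = 4: f ≡ 0 at y ∈ ∅; g ≡ 0 at y ∈ {1}; common: ∅.
Collecting: common zeros = {(1, 0)}, so the count is 1.
Comparison with the Bézout bound: 1 ≤ 1 = deg(f)·deg(g), as expected for curves with no common component (the bound is attained).


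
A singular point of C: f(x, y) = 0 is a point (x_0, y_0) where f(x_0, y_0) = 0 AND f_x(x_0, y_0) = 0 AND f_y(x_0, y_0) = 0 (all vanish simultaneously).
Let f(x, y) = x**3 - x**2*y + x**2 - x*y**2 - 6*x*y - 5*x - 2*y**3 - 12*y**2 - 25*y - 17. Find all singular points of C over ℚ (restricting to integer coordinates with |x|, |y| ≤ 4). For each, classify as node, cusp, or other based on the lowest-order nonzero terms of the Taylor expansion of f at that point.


Singular points: {(-1, -2)}; classification: cusp.

Compute partial derivatives:
  f_x = 3*x**2 - 2*x*y + 2*x - y**2 - 6*y - 5.
  f_y = -x**2 - 2*x*y - 6*x - 6*y**2 - 24*y - 25.
Scan x_0 ∈ {−4, ..., 4}. For each x_0, f_y(x_0, y) is a polynomial in y; find its integer roots y ∈ {−4, ..., 4}, then test f_x and f at those candidates.
  x = -4: f_y(-4, y) = -6*y**2 - 16*y - 17; no integer root y with |y| ≤ 4.
  x = -3: f_y(-3, y) = -6*y**2 - 18*y - 16; no integer root y with |y| ≤ 4.
  x = -2: f_y(-2, y) = -6*y**2 - 20*y - 17; no integer root y with |y| ≤ 4.
  x = -1: f_y(-1, y) = -6*y**2 - 22*y - 20; vanishes at y ∈ {-2}. (-1, -2): f_x = 0, f = 0 — SINGULAR.
  x = 0: f_y(0, y) = -6*y**2 - 24*y - 25; no integer root y with |y| ≤ 4.
  x = 1: f_y(1, y) = -6*y**2 - 26*y - 32; no integer root y with |y| ≤ 4.
  x = 2: f_y(2, y) = -6*y**2 - 28*y - 41; no integer root y with |y| ≤ 4.
  x = 3: f_y(3, y) = -6*y**2 - 30*y - 52; no integer root y with |y| ≤ 4.
  x = 4: f_y(4, y) = -6*y**2 - 32*y - 65; no integer root y with |y| ≤ 4.
Only singular point on the grid: (-1, -2).
Classify: substitute x = -1 + u, y = -2 + v and expand: f = u**3 - u**2*v - u*v**2 - 2*v**3 + v**2.
No constant or linear terms (consistent with a singular point). Quadratic part: v**2. Cubic part: u**3 - u**2*v - u*v**2 - 2*v**3.
The quadratic part v**2 is a perfect square, so there is a single (double) tangent line v = 0, i.e. y = -2. Restricting the cubic part to that line (v = 0) leaves u**3 ≠ 0, so f is not divisible by v and the branch is v² ≈ -u**3 to lowest order — this is a cusp.
Classification: cusp.


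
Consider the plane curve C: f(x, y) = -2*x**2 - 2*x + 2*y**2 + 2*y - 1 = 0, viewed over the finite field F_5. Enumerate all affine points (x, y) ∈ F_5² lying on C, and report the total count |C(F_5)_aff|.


Affine F_5-points: {(1, 0), (1, 4), (3, 0), (3, 4)}; count = 4.

For each of the 25 pairs (x, y) ∈ F_5², evaluate f(x, y) mod 5. Record the zeros.
  x = 0: [0↦4, 1↦3, 2↦1, 3↦3, 4↦4]  zeros at y ∈ ∅
  x = 1: [0↦0, 1↦4, 2↦2, 3↦4, 4↦0]  zeros at y ∈ {0, 4}
  x = 2: [0↦2, 1↦1, 2↦4, 3↦1, 4↦2]  zeros at y ∈ ∅
  x = 3: [0↦0, 1↦4, 2↦2, 3↦4, 4↦0]  zeros at y ∈ {0, 4}
  x = 4: [0↦4, 1↦3, 2↦1, 3↦3, 4↦4]  zeros at y ∈ ∅
Collecting zeros: affine points = {(1, 0), (1, 4), (3, 0), (3, 4)}.
Total count |C(F_5)_aff| = 4.


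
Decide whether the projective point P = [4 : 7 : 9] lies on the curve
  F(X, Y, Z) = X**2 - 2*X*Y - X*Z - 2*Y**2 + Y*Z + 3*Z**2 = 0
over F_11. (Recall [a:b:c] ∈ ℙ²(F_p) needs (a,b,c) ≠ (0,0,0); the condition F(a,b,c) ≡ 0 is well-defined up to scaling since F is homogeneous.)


F(4,7,9) ≡ 0 (mod 11); P is on the curve.

Evaluate F(4, 7, 9) term-by-term (mod 11).
  X**2 ↦ 1·16·1·1 = 16
  -2*X*Y ↦ -2·4·7·1 = -56
  -X*Z ↦ -1·4·1·9 = -36
  -2*Y**2 ↦ -2·1·49·1 = -98
  Y*Z ↦ 1·1·7·9 = 63
  3*Z**2 ↦ 3·1·1·81 = 243
Sum: F(4, 7, 9) = (16) + (-56) + (-36) + (-98) + (63) + (243) = 132.
Reducing mod 11: 132 ≡ 0 (mod 11).
Since F(a, b, c) ≡ 0 (mod 11), P lies on the curve.


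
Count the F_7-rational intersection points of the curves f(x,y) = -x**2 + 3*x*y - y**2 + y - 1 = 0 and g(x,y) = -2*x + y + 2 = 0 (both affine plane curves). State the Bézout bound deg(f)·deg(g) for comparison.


Common zeros: {(0, 5), (3, 4)}; count = 2; Bézout bound = 2.

deg(f) = 2, deg(g) = 1, so Bézout bound = 2.
Scan x ∈ F_7. For each x, list the y ∈ F_7 with f(x, y) ≡ 0 and those with g(x, y) ≡ 0 (mod 7); the common zeros in that column are the intersection.
  x = 0: f ≡ 0 at y ∈ {3, 5}; g ≡ 0 at y ∈ {5}; common: {5}.
  x = 1: f ≡ 0 at y ∈ {5, 6}; g ≡ 0 at y ∈ {0}; common: ∅.
  x = 2: f ≡ 0 at y ∈ {3, 4}; g ≡ 0 at y ∈ {2}; common: ∅.
  x = 3: f ≡ 0 at y ∈ {4, 6}; g ≡ 0 at y ∈ {4}; common: {4}.
  x = 4: f ≡ 0 at y ∈ ∅; g ≡ 0 at y ∈ {6}; common: ∅.
  x = 5: f ≡ 0 at y ∈ ∅; g ≡ 0 at y ∈ {1}; common: ∅.
  x = 6: f ≡ 0 at y ∈ ∅; g ≡ 0 at y ∈ {3}; common: ∅.
Collecting: common zeros = {(0, 5), (3, 4)}, so the count is 2.
Comparison with the Bézout bound: 2 ≤ 2 = deg(f)·deg(g), as expected for curves with no common component (the bound is attained).


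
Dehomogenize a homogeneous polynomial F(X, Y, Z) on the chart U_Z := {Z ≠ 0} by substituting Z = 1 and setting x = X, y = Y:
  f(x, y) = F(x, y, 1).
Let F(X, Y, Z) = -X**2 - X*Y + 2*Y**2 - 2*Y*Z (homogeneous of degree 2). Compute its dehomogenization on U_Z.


f(x, y) = -x**2 - x*y + 2*y**2 - 2*y

On U_Z we set Z = 1. Each monomial c·X^i·Y^j·Z^k in F becomes c·x^i·y^j·1^k = c·x^i·y^j.
Substituting Z = 1: F(X, Y, 1) = -x**2 - x*y + 2*y**2 - 2*y.
Note: deg(f) ≤ deg(F) = 2; strict inequality happens when F is divisible by Z (lost terms).


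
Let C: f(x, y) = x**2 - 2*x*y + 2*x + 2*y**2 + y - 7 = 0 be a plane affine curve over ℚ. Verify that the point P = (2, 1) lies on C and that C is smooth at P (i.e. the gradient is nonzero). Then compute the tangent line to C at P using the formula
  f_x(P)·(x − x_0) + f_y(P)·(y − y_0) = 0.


Tangent line at P: 4*x + y - 9 = 0.

Step 1: f(2, 1) = 0, so P lies on C.
Step 2: partial derivatives
  f_x(x, y) = 2*x - 2*y + 2, f_y(x, y) = -2*x + 4*y + 1.
  f_x(P) = 4, f_y(P) = 1 (gradient nonzero, so P is smooth).
Step 3: tangent line at P: 4·(x − 2) + 1·(y − 1) = 0.
Expanding: 4*x + y - 9 = 0.


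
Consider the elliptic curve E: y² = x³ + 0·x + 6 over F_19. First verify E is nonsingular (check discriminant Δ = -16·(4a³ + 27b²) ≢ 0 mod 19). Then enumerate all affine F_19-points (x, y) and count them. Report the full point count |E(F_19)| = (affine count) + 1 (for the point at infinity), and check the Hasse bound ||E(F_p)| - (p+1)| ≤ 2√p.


Affine points = {(0, 5), (0, 14), (1, 8), (1, 11), (5, 6), (5, 13), (7, 8), (7, 11), (8, 9), (8, 10), (11, 8), (11, 11), (12, 9), (12, 10), (16, 6), (16, 13), (17, 6), (17, 13), (18, 9), (18, 10)}; affine count = 20; |E(F_19)| = 21.

Discriminant check: Δ ∝ 4a³ + 27b² = 4·0³ + 27·6² = 4·0 + 27·36 ≡ 3 (mod 19). Nonzero ⇒ E is nonsingular.
For each x ∈ F_19, compute rhs = x³ + 0·x + 6 mod 19, then count y ∈ F_19 with y² ≡ rhs.
  x = 0: rhs = 6, matching y values: 5, 14 (2 points).
  x = 1: rhs = 7, matching y values: 8, 11 (2 points).
  x = 2: rhs = 14, matching y values: none (0 points).
  x = 3: rhs = 14, matching y values: none (0 points).
  x = 4: rhs = 13, matching y values: none (0 points).
  x = 5: rhs = 17, matching y values: 6, 13 (2 points).
  x = 6: rhs = 13, matching y values: none (0 points).
  x = 7: rhs = 7, matching y values: 8, 11 (2 points).
  x = 8: rhs = 5, matching y values: 9, 10 (2 points).
  x = 9: rhs = 13, matching y values: none (0 points).
  x = 10: rhs = 18, matching y values: none (0 points).
  x = 11: rhs = 7, matching y values: 8, 11 (2 points).
  x = 12: rhs = 5, matching y values: 9, 10 (2 points).
  x = 13: rhs = 18, matching y values: none (0 points).
  x = 14: rhs = 14, matching y values: none (0 points).
  x = 15: rhs = 18, matching y values: none (0 points).
  x = 16: rhs = 17, matching y values: 6, 13 (2 points).
  x = 17: rhs = 17, matching y values: 6, 13 (2 points).
  x = 18: rhs = 5, matching y values: 9, 10 (2 points).
Total affine count: 20.
Full point count |E(F_19)| = 20 + 1 = 21.
Hasse bound: |21 − (19+1)| = |1| = 1 ≤ 2√19 ≈ 8.7178 ✓.


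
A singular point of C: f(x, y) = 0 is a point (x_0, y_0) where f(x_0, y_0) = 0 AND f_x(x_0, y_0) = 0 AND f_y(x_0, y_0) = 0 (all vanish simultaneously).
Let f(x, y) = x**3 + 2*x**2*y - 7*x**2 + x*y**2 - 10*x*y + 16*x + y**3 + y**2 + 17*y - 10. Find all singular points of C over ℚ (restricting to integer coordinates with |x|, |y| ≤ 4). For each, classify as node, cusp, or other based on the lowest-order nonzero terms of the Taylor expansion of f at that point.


Singular points: {(3, -1)}; classification: cusp.

Compute partial derivatives:
  f_x = 3*x**2 + 4*x*y - 14*x + y**2 - 10*y + 16.
  f_y = 2*x**2 + 2*x*y - 10*x + 3*y**2 + 2*y + 17.
Scan x_0 ∈ {−4, ..., 4}. For each x_0, f_y(x_0, y) is a polynomial in y; find its integer roots y ∈ {−4, ..., 4}, then test f_x and f at those candidates.
  x = -4: f_y(-4, y) = 3*y**2 - 6*y + 89; no integer root y with |y| ≤ 4.
  x = -3: f_y(-3, y) = 3*y**2 - 4*y + 65; no integer root y with |y| ≤ 4.
  x = -2: f_y(-2, y) = 3*y**2 - 2*y + 45; no integer root y with |y| ≤ 4.
  x = -1: f_y(-1, y) = 3*y**2 + 29; no integer root y with |y| ≤ 4.
  x = 0: f_y(0, y) = 3*y**2 + 2*y + 17; no integer root y with |y| ≤ 4.
  x = 1: f_y(1, y) = 3*y**2 + 4*y + 9; no integer root y with |y| ≤ 4.
  x = 2: f_y(2, y) = 3*y**2 + 6*y + 5; no integer root y with |y| ≤ 4.
  x = 3: f_y(3, y) = 3*y**2 + 8*y + 5; vanishes at y ∈ {-1}. (3, -1): f_x = 0, f = 0 — SINGULAR.
  x = 4: f_y(4, y) = 3*y**2 + 10*y + 9; no integer root y with |y| ≤ 4.
Only singular point on the grid: (3, -1).
Classify: substitute x = 3 + u, y = -1 + v and expand: f = u**3 + 2*u**2*v + u*v**2 + v**3 + v**2.
No constant or linear terms (consistent with a singular point). Quadratic part: v**2. Cubic part: u**3 + 2*u**2*v + u*v**2 + v**3.
The quadratic part v**2 is a perfect square, so there is a single (double) tangent line v = 0, i.e. y = -1. Restricting the cubic part to that line (v = 0) leaves u**3 ≠ 0, so f is not divisible by v and the branch is v² ≈ -u**3 to lowest order — this is a cusp.
Classification: cusp.


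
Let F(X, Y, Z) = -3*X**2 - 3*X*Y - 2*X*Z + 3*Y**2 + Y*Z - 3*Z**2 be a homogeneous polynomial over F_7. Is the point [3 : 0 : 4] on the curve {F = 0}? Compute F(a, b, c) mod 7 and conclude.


F(3,0,4) ≡ 6 (mod 7); P is NOT on the curve.

Evaluate F(3, 0, 4) term-by-term (mod 7).
  -3*X**2 ↦ -3·9·1·1 = -27
  -3*X*Y ↦ -3·3·0·1 = 0
  -2*X*Z ↦ -2·3·1·4 = -24
  3*Y**2 ↦ 3·1·0·1 = 0
  Y*Z ↦ 1·1·0·4 = 0
  -3*Z**2 ↦ -3·1·1·16 = -48
Sum: F(3, 0, 4) = (-27) + (0) + (-24) + (0) + (0) + (-48) = -99.
Reducing mod 7: -99 ≡ 6 (mod 7).
Since F(a, b, c) ≡ 6 ≠ 0 (mod 7), P does NOT lie on the curve.


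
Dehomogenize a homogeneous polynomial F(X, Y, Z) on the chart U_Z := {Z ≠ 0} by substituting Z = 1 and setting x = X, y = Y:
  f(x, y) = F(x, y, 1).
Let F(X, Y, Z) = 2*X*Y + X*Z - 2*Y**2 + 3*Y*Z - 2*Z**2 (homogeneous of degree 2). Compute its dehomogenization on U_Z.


f(x, y) = 2*x*y + x - 2*y**2 + 3*y - 2

On U_Z we set Z = 1. Each monomial c·X^i·Y^j·Z^k in F becomes c·x^i·y^j·1^k = c·x^i·y^j.
Substituting Z = 1: F(X, Y, 1) = 2*x*y + x - 2*y**2 + 3*y - 2.
Note: deg(f) ≤ deg(F) = 2; strict inequality happens when F is divisible by Z (lost terms).


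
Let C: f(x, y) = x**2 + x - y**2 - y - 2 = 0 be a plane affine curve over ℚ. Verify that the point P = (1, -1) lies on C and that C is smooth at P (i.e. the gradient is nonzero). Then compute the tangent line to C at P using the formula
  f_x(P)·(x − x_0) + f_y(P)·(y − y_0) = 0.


Tangent line at P: 3*x + y - 2 = 0.

Step 1: f(1, -1) = 0, so P lies on C.
Step 2: partial derivatives
  f_x(x, y) = 2*x + 1, f_y(x, y) = -2*y - 1.
  f_x(P) = 3, f_y(P) = 1 (gradient nonzero, so P is smooth).
Step 3: tangent line at P: 3·(x − 1) + 1·(y − -1) = 0.
Expanding: 3*x + y - 2 = 0.


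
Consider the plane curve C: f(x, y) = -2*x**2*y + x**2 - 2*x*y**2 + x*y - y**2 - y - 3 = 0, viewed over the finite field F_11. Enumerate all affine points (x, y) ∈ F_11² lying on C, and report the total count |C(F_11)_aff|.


Affine F_11-points: {(0, 5), (2, 1), (2, 2), (4, 10), (5, 0), (6, 0), (6, 5), (7, 2), (7, 8), (8, 1), (8, 10)}; count = 11.

For each of the 121 pairs (x, y) ∈ F_11², evaluate f(x, y) mod 11. Record the zeros.
  x = 0: [0↦8, 1↦6, 2↦2, 3↦7, 4↦10, 5↦0, 6↦10, 7↦7, 8↦2, 9↦6, 10↦8]  zeros at y ∈ {5}
  x = 1: [0↦9, 1↦4, 2↦4, 3↦9, 4↦8, 5↦1, 6↦10, 7↦2, 8↦10, 9↦1, 10↦8]  zeros at y ∈ ∅
  x = 2: [0↦1, 1↦0, 2↦0, 3↦1, 4↦3, 5↦6, 6↦10, 7↦4, 8↦10, 9↦6, 10↦3]  zeros at y ∈ {1, 2}
  x = 3: [0↦6, 1↦5, 2↦1, 3↦5, 4↦6, 5↦4, 6↦10, 7↦2, 8↦2, 9↦10, 10↦4]  zeros at y ∈ ∅
  x = 4: [0↦2, 1↦8, 2↦7, 3↦10, 4↦6, 5↦6, 6↦10, 7↦7, 8↦8, 9↦2, 10↦0]  zeros at y ∈ {10}
  x = 5: [0↦0, 1↦9, 2↦7, 3↦5, 4↦3, 5↦1, 6↦10, 7↦8, 8↦6, 9↦4, 10↦2]  zeros at y ∈ {0}
  x = 6: [0↦0, 1↦8, 2↦1, 3↦1, 4↦8, 5↦0, 6↦10, 7↦5, 8↦7, 9↦5, 10↦10]  zeros at y ∈ {0, 5}
  x = 7: [0↦2, 1↦5, 2↦0, 3↦9, 4↦10, 5↦3, 6↦10, 7↦9, 8↦0, 9↦5, 10↦2]  zeros at y ∈ {2, 8}
  x = 8: [0↦6, 1↦0, 2↦4, 3↦7, 4↦9, 5↦10, 6↦10, 7↦9, 8↦7, 9↦4, 10↦0]  zeros at y ∈ {1, 10}
  x = 9: [0↦1, 1↦4, 2↦2, 3↦6, 4↦5, 5↦10, 6↦10, 7↦5, 8↦6, 9↦2, 10↦4]  zeros at y ∈ ∅
  x = 10: [0↦9, 1↦6, 2↦5, 3↦6, 4↦9, 5↦3, 6↦10, 7↦8, 8↦8, 9↦10, 10↦3]  zeros at y ∈ ∅
Collecting zeros: affine points = {(0, 5), (2, 1), (2, 2), (4, 10), (5, 0), (6, 0), (6, 5), (7, 2), (7, 8), (8, 1), (8, 10)}.
Total count |C(F_11)_aff| = 11.


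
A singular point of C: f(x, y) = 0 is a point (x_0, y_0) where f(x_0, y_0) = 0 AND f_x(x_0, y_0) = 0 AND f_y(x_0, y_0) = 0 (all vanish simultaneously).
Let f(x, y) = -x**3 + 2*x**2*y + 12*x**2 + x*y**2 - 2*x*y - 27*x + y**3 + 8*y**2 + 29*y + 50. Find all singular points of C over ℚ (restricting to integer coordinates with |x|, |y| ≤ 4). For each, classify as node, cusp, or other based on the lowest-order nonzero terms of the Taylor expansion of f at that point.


Singular points: {(2, -3)}; classification: cusp.

Compute partial derivatives:
  f_x = -3*x**2 + 4*x*y + 24*x + y**2 - 2*y - 27.
  f_y = 2*x**2 + 2*x*y - 2*x + 3*y**2 + 16*y + 29.
Scan x_0 ∈ {−4, ..., 4}. For each x_0, f_y(x_0, y) is a polynomial in y; find its integer roots y ∈ {−4, ..., 4}, then test f_x and f at those candidates.
  x = -4: f_y(-4, y) = 3*y**2 + 8*y + 69; no integer root y with |y| ≤ 4.
  x = -3: f_y(-3, y) = 3*y**2 + 10*y + 53; no integer root y with |y| ≤ 4.
  x = -2: f_y(-2, y) = 3*y**2 + 12*y + 41; no integer root y with |y| ≤ 4.
  x = -1: f_y(-1, y) = 3*y**2 + 14*y + 33; no integer root y with |y| ≤ 4.
  x = 0: f_y(0, y) = 3*y**2 + 16*y + 29; no integer root y with |y| ≤ 4.
  x = 1: f_y(1, y) = 3*y**2 + 18*y + 29; no integer root y with |y| ≤ 4.
  x = 2: f_y(2, y) = 3*y**2 + 20*y + 33; vanishes at y ∈ {-3}. (2, -3): f_x = 0, f = 0 — SINGULAR.
  x = 3: f_y(3, y) = 3*y**2 + 22*y + 41; no integer root y with |y| ≤ 4.
  x = 4: f_y(4, y) = 3*y**2 + 24*y + 53; no integer root y with |y| ≤ 4.
Only singular point on the grid: (2, -3).
Classify: substitute x = 2 + u, y = -3 + v and expand: f = -u**3 + 2*u**2*v + u*v**2 + v**3 + v**2.
No constant or linear terms (consistent with a singular point). Quadratic part: v**2. Cubic part: -u**3 + 2*u**2*v + u*v**2 + v**3.
The quadratic part v**2 is a perfect square, so there is a single (double) tangent line v = 0, i.e. y = -3. Restricting the cubic part to that line (v = 0) leaves -u**3 ≠ 0, so f is not divisible by v and the branch is v² ≈ u**3 to lowest order — this is a cusp.
Classification: cusp.


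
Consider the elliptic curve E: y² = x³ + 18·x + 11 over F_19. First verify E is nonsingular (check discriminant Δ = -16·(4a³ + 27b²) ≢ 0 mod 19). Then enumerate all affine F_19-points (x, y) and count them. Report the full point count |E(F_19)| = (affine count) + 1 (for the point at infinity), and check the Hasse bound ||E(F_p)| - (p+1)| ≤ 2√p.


Affine points = {(0, 7), (0, 12), (1, 7), (1, 12), (2, 6), (2, 13), (3, 4), (3, 15), (5, 6), (5, 13), (7, 9), (7, 10), (9, 3), (9, 16), (11, 1), (11, 18), (12, 6), (12, 13), (14, 9), (14, 10), (16, 5), (16, 14), (17, 9), (17, 10), (18, 7), (18, 12)}; affine count = 26; |E(F_19)| = 27.

Discriminant check: Δ ∝ 4a³ + 27b² = 4·18³ + 27·11² = 4·5832 + 27·121 ≡ 14 (mod 19). Nonzero ⇒ E is nonsingular.
For each x ∈ F_19, compute rhs = x³ + 18·x + 11 mod 19, then count y ∈ F_19 with y² ≡ rhs.
  x = 0: rhs = 11, matching y values: 7, 12 (2 points).
  x = 1: rhs = 11, matching y values: 7, 12 (2 points).
  x = 2: rhs = 17, matching y values: 6, 13 (2 points).
  x = 3: rhs = 16, matching y values: 4, 15 (2 points).
  x = 4: rhs = 14, matching y values: none (0 points).
  x = 5: rhs = 17, matching y values: 6, 13 (2 points).
  x = 6: rhs = 12, matching y values: none (0 points).
  x = 7: rhs = 5, matching y values: 9, 10 (2 points).
  x = 8: rhs = 2, matching y values: none (0 points).
  x = 9: rhs = 9, matching y values: 3, 16 (2 points).
  x = 10: rhs = 13, matching y values: none (0 points).
  x = 11: rhs = 1, matching y values: 1, 18 (2 points).
  x = 12: rhs = 17, matching y values: 6, 13 (2 points).
  x = 13: rhs = 10, matching y values: none (0 points).
  x = 14: rhs = 5, matching y values: 9, 10 (2 points).
  x = 15: rhs = 8, matching y values: none (0 points).
  x = 16: rhs = 6, matching y values: 5, 14 (2 points).
  x = 17: rhs = 5, matching y values: 9, 10 (2 points).
  x = 18: rhs = 11, matching y values: 7, 12 (2 points).
Total affine count: 26.
Full point count |E(F_19)| = 26 + 1 = 27.
Hasse bound: |27 − (19+1)| = |7| = 7 ≤ 2√19 ≈ 8.7178 ✓.


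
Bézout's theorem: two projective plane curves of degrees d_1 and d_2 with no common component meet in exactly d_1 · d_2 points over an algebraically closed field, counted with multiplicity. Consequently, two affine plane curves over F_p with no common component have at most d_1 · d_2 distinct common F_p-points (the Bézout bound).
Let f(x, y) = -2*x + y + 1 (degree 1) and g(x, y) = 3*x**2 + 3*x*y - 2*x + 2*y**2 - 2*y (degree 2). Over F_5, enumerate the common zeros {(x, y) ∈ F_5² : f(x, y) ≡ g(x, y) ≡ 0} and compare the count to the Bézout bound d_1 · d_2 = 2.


Common zeros: ∅; count = 0; Bézout bound = 2.

deg(f) = 1, deg(g) = 2, so Bézout bound = 2.
Scan x ∈ F_5. For each x, list the y ∈ F_5 with f(x, y) ≡ 0 and those with g(x, y) ≡ 0 (mod 5); the common zeros in that column are the intersection.
  x = 0: f ≡ 0 at y ∈ {4}; g ≡ 0 at y ∈ {0, 1}; common: ∅.
  x = 1: f ≡ 0 at y ∈ {1}; g ≡ 0 at y ∈ ∅; common: ∅.
  x = 2: f ≡ 0 at y ∈ {3}; g ≡ 0 at y ∈ ∅; common: ∅.
  x = 3: f ≡ 0 at y ∈ {0}; g ≡ 0 at y ∈ {1, 3}; common: ∅.
  x = 4: f ≡ 0 at y ∈ {2}; g ≡ 0 at y ∈ {0}; common: ∅.
Collecting: common zeros = ∅, so the count is 0.
Comparison with the Bézout bound: 0 ≤ 2 = deg(f)·deg(g), as expected for curves with no common component (the affine F_5-count falls short of the bound because intersections may lie at infinity, over extension fields, or carry multiplicity).


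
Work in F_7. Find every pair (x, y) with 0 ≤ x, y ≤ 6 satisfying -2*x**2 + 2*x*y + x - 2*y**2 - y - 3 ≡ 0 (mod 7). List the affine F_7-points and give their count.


Affine F_7-points: {(1, 5), (1, 6), (2, 6), (3, 3), (4, 3), (4, 4)}; count = 6.

For each of the 49 pairs (x, y) ∈ F_7², evaluate f(x, y) mod 7. Record the zeros.
  x = 0: [0↦4, 1↦1, 2↦1, 3↦4, 4↦3, 5↦5, 6↦3]  zeros at y ∈ ∅
  x = 1: [0↦3, 1↦2, 2↦4, 3↦2, 4↦3, 5↦0, 6↦0]  zeros at y ∈ {5, 6}
  x = 2: [0↦5, 1↦6, 2↦3, 3↦3, 4↦6, 5↦5, 6↦0]  zeros at y ∈ {6}
  x = 3: [0↦3, 1↦6, 2↦5, 3↦0, 4↦5, 5↦6, 6↦3]  zeros at y ∈ {3}
  x = 4: [0↦4, 1↦2, 2↦3, 3↦0, 4↦0, 5↦3, 6↦2]  zeros at y ∈ {3, 4}
  x = 5: [0↦1, 1↦1, 2↦4, 3↦3, 4↦5, 5↦3, 6↦4]  zeros at y ∈ ∅
  x = 6: [0↦1, 1↦3, 2↦1, 3↦2, 4↦6, 5↦6, 6↦2]  zeros at y ∈ ∅
Collecting zeros: affine points = {(1, 5), (1, 6), (2, 6), (3, 3), (4, 3), (4, 4)}.
Total count |C(F_7)_aff| = 6.


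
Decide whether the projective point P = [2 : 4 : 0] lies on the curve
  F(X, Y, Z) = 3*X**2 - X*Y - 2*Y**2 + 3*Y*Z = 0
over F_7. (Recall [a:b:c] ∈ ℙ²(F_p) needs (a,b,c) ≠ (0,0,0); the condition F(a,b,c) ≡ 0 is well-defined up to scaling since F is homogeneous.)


F(2,4,0) ≡ 0 (mod 7); P is on the curve.

Evaluate F(2, 4, 0) term-by-term (mod 7).
  3*X**2 ↦ 3·4·1·1 = 12
  -X*Y ↦ -1·2·4·1 = -8
  -2*Y**2 ↦ -2·1·16·1 = -32
  3*Y*Z ↦ 3·1·4·0 = 0
Sum: F(2, 4, 0) = (12) + (-8) + (-32) + (0) = -28.
Reducing mod 7: -28 ≡ 0 (mod 7).
Since F(a, b, c) ≡ 0 (mod 7), P lies on the curve.


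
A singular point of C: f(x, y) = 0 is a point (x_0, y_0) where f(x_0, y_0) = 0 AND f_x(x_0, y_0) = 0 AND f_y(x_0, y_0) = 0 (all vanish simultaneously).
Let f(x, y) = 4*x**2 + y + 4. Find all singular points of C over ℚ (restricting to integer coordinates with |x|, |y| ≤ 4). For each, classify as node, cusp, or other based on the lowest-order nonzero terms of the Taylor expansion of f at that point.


No singular points in the scanned grid; C is smooth there.

Compute partial derivatives:
  f_x = 8*x.
  f_y = 1.
f_y = 1 is a nonzero constant, so f_y never vanishes: no point (x, y) can satisfy f = f_x = f_y = 0. In particular no (x, y) ∈ {−4, ..., 4}² is singular; the curve is smooth.


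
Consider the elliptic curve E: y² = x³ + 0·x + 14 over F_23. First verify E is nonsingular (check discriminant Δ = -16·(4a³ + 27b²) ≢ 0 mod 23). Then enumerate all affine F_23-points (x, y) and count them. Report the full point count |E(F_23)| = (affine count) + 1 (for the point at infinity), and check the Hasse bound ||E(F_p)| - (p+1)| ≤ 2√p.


Affine points = {(3, 8), (3, 15), (4, 3), (4, 20), (5, 1), (5, 22), (6, 0), (7, 9), (7, 14), (10, 5), (10, 18), (13, 7), (13, 16), (15, 10), (15, 13), (16, 4), (16, 19), (18, 2), (18, 21), (21, 11), (21, 12), (22, 6), (22, 17)}; affine count = 23; |E(F_23)| = 24.

Discriminant check: Δ ∝ 4a³ + 27b² = 4·0³ + 27·14² = 4·0 + 27·196 ≡ 2 (mod 23). Nonzero ⇒ E is nonsingular.
For each x ∈ F_23, compute rhs = x³ + 0·x + 14 mod 23, then count y ∈ F_23 with y² ≡ rhs.
  x = 0: rhs = 14, matching y values: none (0 points).
  x = 1: rhs = 15, matching y values: none (0 points).
  x = 2: rhs = 22, matching y values: none (0 points).
  x = 3: rhs = 18, matching y values: 8, 15 (2 points).
  x = 4: rhs = 9, matching y values: 3, 20 (2 points).
  x = 5: rhs = 1, matching y values: 1, 22 (2 points).
  x = 6: rhs = 0, matching y values: 0 (1 points).
  x = 7: rhs = 12, matching y values: 9, 14 (2 points).
  x = 8: rhs = 20, matching y values: none (0 points).
  x = 9: rhs = 7, matching y values: none (0 points).
  x = 10: rhs = 2, matching y values: 5, 18 (2 points).
  x = 11: rhs = 11, matching y values: none (0 points).
  x = 12: rhs = 17, matching y values: none (0 points).
  x = 13: rhs = 3, matching y values: 7, 16 (2 points).
  x = 14: rhs = 21, matching y values: none (0 points).
  x = 15: rhs = 8, matching y values: 10, 13 (2 points).
  x = 16: rhs = 16, matching y values: 4, 19 (2 points).
  x = 17: rhs = 5, matching y values: none (0 points).
  x = 18: rhs = 4, matching y values: 2, 21 (2 points).
  x = 19: rhs = 19, matching y values: none (0 points).
  x = 20: rhs = 10, matching y values: none (0 points).
  x = 21: rhs = 6, matching y values: 11, 12 (2 points).
  x = 22: rhs = 13, matching y values: 6, 17 (2 points).
Total affine count: 23.
Full point count |E(F_23)| = 23 + 1 = 24.
Hasse bound: |24 − (23+1)| = |0| = 0 ≤ 2√23 ≈ 9.5917 ✓.


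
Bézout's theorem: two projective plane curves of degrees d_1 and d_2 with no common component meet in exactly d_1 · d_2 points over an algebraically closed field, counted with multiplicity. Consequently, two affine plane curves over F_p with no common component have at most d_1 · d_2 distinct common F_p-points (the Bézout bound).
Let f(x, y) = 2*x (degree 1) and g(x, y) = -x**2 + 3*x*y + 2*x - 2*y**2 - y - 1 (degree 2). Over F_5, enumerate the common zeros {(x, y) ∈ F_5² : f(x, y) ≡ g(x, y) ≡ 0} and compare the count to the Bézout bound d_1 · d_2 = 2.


Common zeros: ∅; count = 0; Bézout bound = 2.

deg(f) = 1, deg(g) = 2, so Bézout bound = 2.
Scan x ∈ F_5. For each x, list the y ∈ F_5 with f(x, y) ≡ 0 and those with g(x, y) ≡ 0 (mod 5); the common zeros in that column are the intersection.
  x = 0: f ≡ 0 at y ∈ {0, 1, 2, 3, 4}; g ≡ 0 at y ∈ ∅; common: ∅.
  x = 1: f ≡ 0 at y ∈ ∅; g ≡ 0 at y ∈ {0, 1}; common: ∅.
  x = 2: f ≡ 0 at y ∈ ∅; g ≡ 0 at y ∈ ∅; common: ∅.
  x = 3: f ≡ 0 at y ∈ ∅; g ≡ 0 at y ∈ ∅; common: ∅.
  x = 4: f ≡ 0 at y ∈ ∅; g ≡ 0 at y ∈ {1, 2}; common: ∅.
Collecting: common zeros = ∅, so the count is 0.
Comparison with the Bézout bound: 0 ≤ 2 = deg(f)·deg(g), as expected for curves with no common component (the affine F_5-count falls short of the bound because intersections may lie at infinity, over extension fields, or carry multiplicity).


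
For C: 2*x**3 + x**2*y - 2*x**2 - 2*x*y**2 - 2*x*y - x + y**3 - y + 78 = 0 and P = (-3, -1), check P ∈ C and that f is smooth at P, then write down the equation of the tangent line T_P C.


Tangent line at P: 71*x + 5*y + 218 = 0.

Step 1: f(-3, -1) = 0, so P lies on C.
Step 2: partial derivatives
  f_x(x, y) = 6*x**2 + 2*x*y - 4*x - 2*y**2 - 2*y - 1, f_y(x, y) = x**2 - 4*x*y - 2*x + 3*y**2 - 1.
  f_x(P) = 71, f_y(P) = 5 (gradient nonzero, so P is smooth).
Step 3: tangent line at P: 71·(x − -3) + 5·(y − -1) = 0.
Expanding: 71*x + 5*y + 218 = 0.


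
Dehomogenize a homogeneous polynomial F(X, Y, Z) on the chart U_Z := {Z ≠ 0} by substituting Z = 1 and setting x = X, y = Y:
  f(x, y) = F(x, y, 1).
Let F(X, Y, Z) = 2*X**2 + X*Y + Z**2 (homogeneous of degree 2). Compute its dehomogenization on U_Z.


f(x, y) = 2*x**2 + x*y + 1

On U_Z we set Z = 1. Each monomial c·X^i·Y^j·Z^k in F becomes c·x^i·y^j·1^k = c·x^i·y^j.
Substituting Z = 1: F(X, Y, 1) = 2*x**2 + x*y + 1.
Note: deg(f) ≤ deg(F) = 2; strict inequality happens when F is divisible by Z (lost terms).


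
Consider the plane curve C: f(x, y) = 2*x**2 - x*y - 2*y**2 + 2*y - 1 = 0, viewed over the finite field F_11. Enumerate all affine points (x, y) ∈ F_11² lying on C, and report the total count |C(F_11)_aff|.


Affine F_11-points: {(1, 1), (1, 5), (2, 3), (2, 8), (3, 7), (3, 9), (5, 1), (5, 3), (6, 2), (6, 7), (7, 5), (7, 9)}; count = 12.

For each of the 121 pairs (x, y) ∈ F_11², evaluate f(x, y) mod 11. Record the zeros.
  x = 0: [0↦10, 1↦10, 2↦6, 3↦9, 4↦8, 5↦3, 6↦5, 7↦3, 8↦8, 9↦9, 10↦6]  zeros at y ∈ ∅
  x = 1: [0↦1, 1↦0, 2↦6, 3↦8, 4↦6, 5↦0, 6↦1, 7↦9, 8↦2, 9↦2, 10↦9]  zeros at y ∈ {1, 5}
  x = 2: [0↦7, 1↦5, 2↦10, 3↦0, 4↦8, 5↦1, 6↦1, 7↦8, 8↦0, 9↦10, 10↦5]  zeros at y ∈ {3, 8}
  x = 3: [0↦6, 1↦3, 2↦7, 3↦7, 4↦3, 5↦6, 6↦5, 7↦0, 8↦2, 9↦0, 10↦5]  zeros at y ∈ {7, 9}
  x = 4: [0↦9, 1↦5, 2↦8, 3↦7, 4↦2, 5↦4, 6↦2, 7↦7, 8↦8, 9↦5, 10↦9]  zeros at y ∈ ∅
  x = 5: [0↦5, 1↦0, 2↦2, 3↦0, 4↦5, 5↦6, 6↦3, 7↦7, 8↦7, 9↦3, 10↦6]  zeros at y ∈ {1, 3}
  x = 6: [0↦5, 1↦10, 2↦0, 3↦8, 4↦1, 5↦1, 6↦8, 7↦0, 8↦10, 9↦5, 10↦7]  zeros at y ∈ {2, 7}
  x = 7: [0↦9, 1↦2, 2↦2, 3↦9, 4↦1, 5↦0, 6↦6, 7↦8, 8↦6, 9↦0, 10↦1]  zeros at y ∈ {5, 9}
  x = 8: [0↦6, 1↦9, 2↦8, 3↦3, 4↦5, 5↦3, 6↦8, 7↦9, 8↦6, 9↦10, 10↦10]  zeros at y ∈ ∅
  x = 9: [0↦7, 1↦9, 2↦7, 3↦1, 4↦2, 5↦10, 6↦3, 7↦3, 8↦10, 9↦2, 10↦1]  zeros at y ∈ ∅
  x = 10: [0↦1, 1↦2, 2↦10, 3↦3, 4↦3, 5↦10, 6↦2, 7↦1, 8↦7, 9↦9, 10↦7]  zeros at y ∈ ∅
Collecting zeros: affine points = {(1, 1), (1, 5), (2, 3), (2, 8), (3, 7), (3, 9), (5, 1), (5, 3), (6, 2), (6, 7), (7, 5), (7, 9)}.
Total count |C(F_11)_aff| = 12.
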